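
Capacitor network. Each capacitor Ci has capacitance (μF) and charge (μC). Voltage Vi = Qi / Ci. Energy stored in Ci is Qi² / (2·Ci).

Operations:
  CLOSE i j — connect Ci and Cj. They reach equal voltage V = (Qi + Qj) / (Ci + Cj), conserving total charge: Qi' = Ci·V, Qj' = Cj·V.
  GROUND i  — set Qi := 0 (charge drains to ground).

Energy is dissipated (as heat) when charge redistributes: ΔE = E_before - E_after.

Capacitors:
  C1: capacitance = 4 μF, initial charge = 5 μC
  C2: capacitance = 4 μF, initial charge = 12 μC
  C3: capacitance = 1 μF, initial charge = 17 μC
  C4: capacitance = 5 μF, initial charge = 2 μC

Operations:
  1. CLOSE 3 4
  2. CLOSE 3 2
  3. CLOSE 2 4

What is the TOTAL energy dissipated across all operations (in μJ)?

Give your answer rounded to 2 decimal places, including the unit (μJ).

Initial: C1(4μF, Q=5μC, V=1.25V), C2(4μF, Q=12μC, V=3.00V), C3(1μF, Q=17μC, V=17.00V), C4(5μF, Q=2μC, V=0.40V)
Op 1: CLOSE 3-4: Q_total=19.00, C_total=6.00, V=3.17; Q3=3.17, Q4=15.83; dissipated=114.817
Op 2: CLOSE 3-2: Q_total=15.17, C_total=5.00, V=3.03; Q3=3.03, Q2=12.13; dissipated=0.011
Op 3: CLOSE 2-4: Q_total=27.97, C_total=9.00, V=3.11; Q2=12.43, Q4=15.54; dissipated=0.020
Total dissipated: 114.848 μJ

Answer: 114.85 μJ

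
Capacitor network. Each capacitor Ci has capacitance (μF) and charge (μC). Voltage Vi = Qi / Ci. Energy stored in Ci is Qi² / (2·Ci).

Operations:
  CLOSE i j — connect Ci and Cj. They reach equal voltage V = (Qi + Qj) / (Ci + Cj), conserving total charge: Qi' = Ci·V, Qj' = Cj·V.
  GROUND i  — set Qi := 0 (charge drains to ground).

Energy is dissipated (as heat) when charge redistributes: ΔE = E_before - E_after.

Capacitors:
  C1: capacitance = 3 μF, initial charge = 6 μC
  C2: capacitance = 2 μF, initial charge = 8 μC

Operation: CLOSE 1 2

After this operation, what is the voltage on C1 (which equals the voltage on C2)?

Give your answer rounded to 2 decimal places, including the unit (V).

Initial: C1(3μF, Q=6μC, V=2.00V), C2(2μF, Q=8μC, V=4.00V)
Op 1: CLOSE 1-2: Q_total=14.00, C_total=5.00, V=2.80; Q1=8.40, Q2=5.60; dissipated=2.400

Answer: 2.80 V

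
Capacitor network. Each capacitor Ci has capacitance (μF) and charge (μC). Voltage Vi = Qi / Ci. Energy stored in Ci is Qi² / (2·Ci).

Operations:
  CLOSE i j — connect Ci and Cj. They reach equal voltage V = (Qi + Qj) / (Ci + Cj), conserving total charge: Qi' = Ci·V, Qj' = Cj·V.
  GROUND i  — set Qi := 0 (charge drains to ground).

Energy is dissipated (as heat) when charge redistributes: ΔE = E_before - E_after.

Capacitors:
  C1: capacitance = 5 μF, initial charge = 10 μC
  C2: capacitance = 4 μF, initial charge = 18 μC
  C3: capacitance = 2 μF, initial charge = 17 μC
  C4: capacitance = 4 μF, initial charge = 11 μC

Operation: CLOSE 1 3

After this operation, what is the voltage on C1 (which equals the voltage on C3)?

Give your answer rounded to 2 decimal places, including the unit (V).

Initial: C1(5μF, Q=10μC, V=2.00V), C2(4μF, Q=18μC, V=4.50V), C3(2μF, Q=17μC, V=8.50V), C4(4μF, Q=11μC, V=2.75V)
Op 1: CLOSE 1-3: Q_total=27.00, C_total=7.00, V=3.86; Q1=19.29, Q3=7.71; dissipated=30.179

Answer: 3.86 V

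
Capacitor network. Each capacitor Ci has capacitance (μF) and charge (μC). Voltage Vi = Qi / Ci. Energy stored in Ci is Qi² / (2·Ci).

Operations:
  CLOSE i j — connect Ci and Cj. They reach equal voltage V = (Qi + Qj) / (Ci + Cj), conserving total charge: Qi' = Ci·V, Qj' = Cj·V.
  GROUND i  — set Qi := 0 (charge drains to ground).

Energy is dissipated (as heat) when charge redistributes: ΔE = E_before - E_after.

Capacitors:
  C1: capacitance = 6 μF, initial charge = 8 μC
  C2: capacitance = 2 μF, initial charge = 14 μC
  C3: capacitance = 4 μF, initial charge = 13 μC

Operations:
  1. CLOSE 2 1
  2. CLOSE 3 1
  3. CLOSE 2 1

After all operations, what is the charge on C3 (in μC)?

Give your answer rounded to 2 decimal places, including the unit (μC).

Answer: 11.80 μC

Derivation:
Initial: C1(6μF, Q=8μC, V=1.33V), C2(2μF, Q=14μC, V=7.00V), C3(4μF, Q=13μC, V=3.25V)
Op 1: CLOSE 2-1: Q_total=22.00, C_total=8.00, V=2.75; Q2=5.50, Q1=16.50; dissipated=24.083
Op 2: CLOSE 3-1: Q_total=29.50, C_total=10.00, V=2.95; Q3=11.80, Q1=17.70; dissipated=0.300
Op 3: CLOSE 2-1: Q_total=23.20, C_total=8.00, V=2.90; Q2=5.80, Q1=17.40; dissipated=0.030
Final charges: Q1=17.40, Q2=5.80, Q3=11.80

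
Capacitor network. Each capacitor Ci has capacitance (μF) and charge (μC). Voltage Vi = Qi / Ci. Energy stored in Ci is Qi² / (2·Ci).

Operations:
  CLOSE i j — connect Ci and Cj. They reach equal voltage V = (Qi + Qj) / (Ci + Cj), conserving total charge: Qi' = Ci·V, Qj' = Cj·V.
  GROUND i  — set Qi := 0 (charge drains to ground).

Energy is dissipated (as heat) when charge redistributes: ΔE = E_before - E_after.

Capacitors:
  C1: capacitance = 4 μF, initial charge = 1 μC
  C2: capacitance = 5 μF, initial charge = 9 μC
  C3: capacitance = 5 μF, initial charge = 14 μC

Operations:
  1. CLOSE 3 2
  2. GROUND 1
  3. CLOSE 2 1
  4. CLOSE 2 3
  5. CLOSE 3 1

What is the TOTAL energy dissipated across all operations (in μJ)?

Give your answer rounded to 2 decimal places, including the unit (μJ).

Answer: 8.85 μJ

Derivation:
Initial: C1(4μF, Q=1μC, V=0.25V), C2(5μF, Q=9μC, V=1.80V), C3(5μF, Q=14μC, V=2.80V)
Op 1: CLOSE 3-2: Q_total=23.00, C_total=10.00, V=2.30; Q3=11.50, Q2=11.50; dissipated=1.250
Op 2: GROUND 1: Q1=0; energy lost=0.125
Op 3: CLOSE 2-1: Q_total=11.50, C_total=9.00, V=1.28; Q2=6.39, Q1=5.11; dissipated=5.878
Op 4: CLOSE 2-3: Q_total=17.89, C_total=10.00, V=1.79; Q2=8.94, Q3=8.94; dissipated=1.306
Op 5: CLOSE 3-1: Q_total=14.06, C_total=9.00, V=1.56; Q3=7.81, Q1=6.25; dissipated=0.290
Total dissipated: 8.849 μJ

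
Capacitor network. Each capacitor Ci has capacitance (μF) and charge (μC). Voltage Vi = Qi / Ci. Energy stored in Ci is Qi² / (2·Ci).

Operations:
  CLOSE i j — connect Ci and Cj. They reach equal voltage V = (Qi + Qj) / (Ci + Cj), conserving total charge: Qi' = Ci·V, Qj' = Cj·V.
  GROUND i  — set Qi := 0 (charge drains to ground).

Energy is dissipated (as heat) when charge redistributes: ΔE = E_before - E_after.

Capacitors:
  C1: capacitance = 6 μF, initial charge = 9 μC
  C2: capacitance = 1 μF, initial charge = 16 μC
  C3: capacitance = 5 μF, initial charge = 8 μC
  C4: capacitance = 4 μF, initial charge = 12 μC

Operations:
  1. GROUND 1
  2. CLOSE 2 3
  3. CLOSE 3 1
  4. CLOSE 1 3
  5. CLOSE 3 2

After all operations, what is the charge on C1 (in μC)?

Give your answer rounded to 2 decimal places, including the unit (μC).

Answer: 10.91 μC

Derivation:
Initial: C1(6μF, Q=9μC, V=1.50V), C2(1μF, Q=16μC, V=16.00V), C3(5μF, Q=8μC, V=1.60V), C4(4μF, Q=12μC, V=3.00V)
Op 1: GROUND 1: Q1=0; energy lost=6.750
Op 2: CLOSE 2-3: Q_total=24.00, C_total=6.00, V=4.00; Q2=4.00, Q3=20.00; dissipated=86.400
Op 3: CLOSE 3-1: Q_total=20.00, C_total=11.00, V=1.82; Q3=9.09, Q1=10.91; dissipated=21.818
Op 4: CLOSE 1-3: Q_total=20.00, C_total=11.00, V=1.82; Q1=10.91, Q3=9.09; dissipated=0.000
Op 5: CLOSE 3-2: Q_total=13.09, C_total=6.00, V=2.18; Q3=10.91, Q2=2.18; dissipated=1.983
Final charges: Q1=10.91, Q2=2.18, Q3=10.91, Q4=12.00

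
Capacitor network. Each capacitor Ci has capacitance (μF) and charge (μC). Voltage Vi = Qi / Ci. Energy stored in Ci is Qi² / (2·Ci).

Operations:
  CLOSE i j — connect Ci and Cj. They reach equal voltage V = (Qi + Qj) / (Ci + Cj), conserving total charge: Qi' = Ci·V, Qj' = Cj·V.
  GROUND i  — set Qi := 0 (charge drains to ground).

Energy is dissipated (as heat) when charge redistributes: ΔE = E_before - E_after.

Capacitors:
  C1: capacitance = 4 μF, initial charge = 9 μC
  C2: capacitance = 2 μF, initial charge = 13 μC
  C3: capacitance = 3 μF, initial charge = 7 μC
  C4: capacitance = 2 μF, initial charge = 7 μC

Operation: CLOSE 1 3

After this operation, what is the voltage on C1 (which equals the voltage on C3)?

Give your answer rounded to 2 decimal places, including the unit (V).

Initial: C1(4μF, Q=9μC, V=2.25V), C2(2μF, Q=13μC, V=6.50V), C3(3μF, Q=7μC, V=2.33V), C4(2μF, Q=7μC, V=3.50V)
Op 1: CLOSE 1-3: Q_total=16.00, C_total=7.00, V=2.29; Q1=9.14, Q3=6.86; dissipated=0.006

Answer: 2.29 V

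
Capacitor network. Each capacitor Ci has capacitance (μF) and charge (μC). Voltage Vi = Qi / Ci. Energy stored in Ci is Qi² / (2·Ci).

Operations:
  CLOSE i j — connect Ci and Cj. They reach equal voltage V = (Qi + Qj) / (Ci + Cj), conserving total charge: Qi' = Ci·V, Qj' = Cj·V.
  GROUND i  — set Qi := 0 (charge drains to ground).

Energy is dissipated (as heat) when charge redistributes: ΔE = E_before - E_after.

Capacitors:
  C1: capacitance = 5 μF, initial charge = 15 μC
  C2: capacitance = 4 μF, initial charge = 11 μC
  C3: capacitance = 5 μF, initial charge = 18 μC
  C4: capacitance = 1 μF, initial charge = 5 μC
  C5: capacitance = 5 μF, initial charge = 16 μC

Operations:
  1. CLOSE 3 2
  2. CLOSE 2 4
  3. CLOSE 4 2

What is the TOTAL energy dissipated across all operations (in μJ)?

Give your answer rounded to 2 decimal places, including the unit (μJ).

Answer: 2.07 μJ

Derivation:
Initial: C1(5μF, Q=15μC, V=3.00V), C2(4μF, Q=11μC, V=2.75V), C3(5μF, Q=18μC, V=3.60V), C4(1μF, Q=5μC, V=5.00V), C5(5μF, Q=16μC, V=3.20V)
Op 1: CLOSE 3-2: Q_total=29.00, C_total=9.00, V=3.22; Q3=16.11, Q2=12.89; dissipated=0.803
Op 2: CLOSE 2-4: Q_total=17.89, C_total=5.00, V=3.58; Q2=14.31, Q4=3.58; dissipated=1.264
Op 3: CLOSE 4-2: Q_total=17.89, C_total=5.00, V=3.58; Q4=3.58, Q2=14.31; dissipated=0.000
Total dissipated: 2.067 μJ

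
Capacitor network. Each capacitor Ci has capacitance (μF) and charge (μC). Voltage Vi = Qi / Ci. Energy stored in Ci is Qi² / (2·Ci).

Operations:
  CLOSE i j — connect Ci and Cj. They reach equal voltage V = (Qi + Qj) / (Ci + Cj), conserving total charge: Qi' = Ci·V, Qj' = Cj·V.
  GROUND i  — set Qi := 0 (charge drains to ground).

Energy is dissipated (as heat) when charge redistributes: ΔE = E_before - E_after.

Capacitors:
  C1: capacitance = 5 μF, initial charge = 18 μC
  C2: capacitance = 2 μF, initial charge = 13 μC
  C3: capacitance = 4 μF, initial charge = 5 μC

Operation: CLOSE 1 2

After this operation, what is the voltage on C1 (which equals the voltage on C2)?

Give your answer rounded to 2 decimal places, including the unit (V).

Initial: C1(5μF, Q=18μC, V=3.60V), C2(2μF, Q=13μC, V=6.50V), C3(4μF, Q=5μC, V=1.25V)
Op 1: CLOSE 1-2: Q_total=31.00, C_total=7.00, V=4.43; Q1=22.14, Q2=8.86; dissipated=6.007

Answer: 4.43 V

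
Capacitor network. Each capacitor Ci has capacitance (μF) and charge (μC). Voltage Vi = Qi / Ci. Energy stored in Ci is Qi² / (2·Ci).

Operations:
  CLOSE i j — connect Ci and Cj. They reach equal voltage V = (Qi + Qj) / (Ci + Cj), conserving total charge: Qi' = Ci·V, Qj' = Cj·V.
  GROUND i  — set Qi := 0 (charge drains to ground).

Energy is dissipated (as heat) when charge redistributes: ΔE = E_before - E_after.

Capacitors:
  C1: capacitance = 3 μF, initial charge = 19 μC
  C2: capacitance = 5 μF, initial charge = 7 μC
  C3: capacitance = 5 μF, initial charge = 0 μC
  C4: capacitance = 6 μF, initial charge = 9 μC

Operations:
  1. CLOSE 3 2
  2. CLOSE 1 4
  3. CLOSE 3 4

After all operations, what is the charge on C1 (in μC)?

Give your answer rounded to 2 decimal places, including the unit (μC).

Answer: 9.33 μC

Derivation:
Initial: C1(3μF, Q=19μC, V=6.33V), C2(5μF, Q=7μC, V=1.40V), C3(5μF, Q=0μC, V=0.00V), C4(6μF, Q=9μC, V=1.50V)
Op 1: CLOSE 3-2: Q_total=7.00, C_total=10.00, V=0.70; Q3=3.50, Q2=3.50; dissipated=2.450
Op 2: CLOSE 1-4: Q_total=28.00, C_total=9.00, V=3.11; Q1=9.33, Q4=18.67; dissipated=23.361
Op 3: CLOSE 3-4: Q_total=22.17, C_total=11.00, V=2.02; Q3=10.08, Q4=12.09; dissipated=7.927
Final charges: Q1=9.33, Q2=3.50, Q3=10.08, Q4=12.09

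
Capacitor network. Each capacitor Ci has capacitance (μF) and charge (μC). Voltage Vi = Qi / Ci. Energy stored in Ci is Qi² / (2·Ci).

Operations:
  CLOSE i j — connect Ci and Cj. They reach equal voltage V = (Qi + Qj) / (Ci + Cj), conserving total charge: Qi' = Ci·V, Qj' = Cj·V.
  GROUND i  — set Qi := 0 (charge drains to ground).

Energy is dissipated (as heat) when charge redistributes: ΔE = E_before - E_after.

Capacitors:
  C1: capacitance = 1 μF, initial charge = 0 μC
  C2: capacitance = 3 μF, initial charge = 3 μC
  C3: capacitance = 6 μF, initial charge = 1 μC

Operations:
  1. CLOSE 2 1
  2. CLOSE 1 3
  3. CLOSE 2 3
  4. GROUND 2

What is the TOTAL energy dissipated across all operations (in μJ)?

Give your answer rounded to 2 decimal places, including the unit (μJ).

Initial: C1(1μF, Q=0μC, V=0.00V), C2(3μF, Q=3μC, V=1.00V), C3(6μF, Q=1μC, V=0.17V)
Op 1: CLOSE 2-1: Q_total=3.00, C_total=4.00, V=0.75; Q2=2.25, Q1=0.75; dissipated=0.375
Op 2: CLOSE 1-3: Q_total=1.75, C_total=7.00, V=0.25; Q1=0.25, Q3=1.50; dissipated=0.146
Op 3: CLOSE 2-3: Q_total=3.75, C_total=9.00, V=0.42; Q2=1.25, Q3=2.50; dissipated=0.250
Op 4: GROUND 2: Q2=0; energy lost=0.260
Total dissipated: 1.031 μJ

Answer: 1.03 μJ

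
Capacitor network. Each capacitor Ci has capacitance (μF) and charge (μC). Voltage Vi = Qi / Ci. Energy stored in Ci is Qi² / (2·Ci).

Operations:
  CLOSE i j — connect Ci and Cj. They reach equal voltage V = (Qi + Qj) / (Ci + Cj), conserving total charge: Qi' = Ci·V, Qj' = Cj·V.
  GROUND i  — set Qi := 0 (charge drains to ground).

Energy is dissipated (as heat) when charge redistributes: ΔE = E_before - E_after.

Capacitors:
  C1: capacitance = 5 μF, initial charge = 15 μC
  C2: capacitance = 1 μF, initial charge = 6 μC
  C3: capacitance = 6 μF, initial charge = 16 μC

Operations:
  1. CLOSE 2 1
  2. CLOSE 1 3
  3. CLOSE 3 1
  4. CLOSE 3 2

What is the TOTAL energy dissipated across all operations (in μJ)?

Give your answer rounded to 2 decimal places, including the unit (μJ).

Initial: C1(5μF, Q=15μC, V=3.00V), C2(1μF, Q=6μC, V=6.00V), C3(6μF, Q=16μC, V=2.67V)
Op 1: CLOSE 2-1: Q_total=21.00, C_total=6.00, V=3.50; Q2=3.50, Q1=17.50; dissipated=3.750
Op 2: CLOSE 1-3: Q_total=33.50, C_total=11.00, V=3.05; Q1=15.23, Q3=18.27; dissipated=0.947
Op 3: CLOSE 3-1: Q_total=33.50, C_total=11.00, V=3.05; Q3=18.27, Q1=15.23; dissipated=0.000
Op 4: CLOSE 3-2: Q_total=21.77, C_total=7.00, V=3.11; Q3=18.66, Q2=3.11; dissipated=0.089
Total dissipated: 4.786 μJ

Answer: 4.79 μJ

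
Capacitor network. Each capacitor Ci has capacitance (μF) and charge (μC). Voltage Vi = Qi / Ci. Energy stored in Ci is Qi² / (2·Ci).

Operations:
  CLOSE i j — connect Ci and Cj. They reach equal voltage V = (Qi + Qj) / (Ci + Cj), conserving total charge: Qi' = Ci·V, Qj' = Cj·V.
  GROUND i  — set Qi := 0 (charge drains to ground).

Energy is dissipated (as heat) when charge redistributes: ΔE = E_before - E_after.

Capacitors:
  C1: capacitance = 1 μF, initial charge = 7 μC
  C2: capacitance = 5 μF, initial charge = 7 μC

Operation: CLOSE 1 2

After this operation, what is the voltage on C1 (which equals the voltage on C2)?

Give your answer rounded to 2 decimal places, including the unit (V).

Answer: 2.33 V

Derivation:
Initial: C1(1μF, Q=7μC, V=7.00V), C2(5μF, Q=7μC, V=1.40V)
Op 1: CLOSE 1-2: Q_total=14.00, C_total=6.00, V=2.33; Q1=2.33, Q2=11.67; dissipated=13.067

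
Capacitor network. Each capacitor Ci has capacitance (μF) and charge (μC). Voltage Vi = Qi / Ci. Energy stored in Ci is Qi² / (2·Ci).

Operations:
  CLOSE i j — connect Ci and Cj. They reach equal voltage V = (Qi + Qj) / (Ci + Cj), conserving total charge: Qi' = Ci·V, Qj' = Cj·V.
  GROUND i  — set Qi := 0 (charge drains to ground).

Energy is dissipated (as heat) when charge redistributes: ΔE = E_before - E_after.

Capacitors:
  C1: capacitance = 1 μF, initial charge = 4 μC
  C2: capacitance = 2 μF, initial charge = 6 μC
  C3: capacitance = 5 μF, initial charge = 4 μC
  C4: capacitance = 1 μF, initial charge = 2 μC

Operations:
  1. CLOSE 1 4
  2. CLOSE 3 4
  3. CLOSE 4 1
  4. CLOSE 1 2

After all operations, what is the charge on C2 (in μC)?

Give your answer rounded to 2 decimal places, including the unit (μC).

Initial: C1(1μF, Q=4μC, V=4.00V), C2(2μF, Q=6μC, V=3.00V), C3(5μF, Q=4μC, V=0.80V), C4(1μF, Q=2μC, V=2.00V)
Op 1: CLOSE 1-4: Q_total=6.00, C_total=2.00, V=3.00; Q1=3.00, Q4=3.00; dissipated=1.000
Op 2: CLOSE 3-4: Q_total=7.00, C_total=6.00, V=1.17; Q3=5.83, Q4=1.17; dissipated=2.017
Op 3: CLOSE 4-1: Q_total=4.17, C_total=2.00, V=2.08; Q4=2.08, Q1=2.08; dissipated=0.840
Op 4: CLOSE 1-2: Q_total=8.08, C_total=3.00, V=2.69; Q1=2.69, Q2=5.39; dissipated=0.280
Final charges: Q1=2.69, Q2=5.39, Q3=5.83, Q4=2.08

Answer: 5.39 μC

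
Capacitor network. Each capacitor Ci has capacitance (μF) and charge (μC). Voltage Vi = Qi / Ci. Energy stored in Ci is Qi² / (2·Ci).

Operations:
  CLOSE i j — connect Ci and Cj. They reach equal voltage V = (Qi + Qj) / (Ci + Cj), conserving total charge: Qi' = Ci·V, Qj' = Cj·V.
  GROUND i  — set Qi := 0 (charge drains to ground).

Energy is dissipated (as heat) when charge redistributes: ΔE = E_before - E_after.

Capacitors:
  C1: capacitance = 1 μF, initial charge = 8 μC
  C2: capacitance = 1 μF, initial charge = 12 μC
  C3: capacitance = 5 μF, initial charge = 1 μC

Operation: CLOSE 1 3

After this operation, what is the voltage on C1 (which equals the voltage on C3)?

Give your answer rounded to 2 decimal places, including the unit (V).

Answer: 1.50 V

Derivation:
Initial: C1(1μF, Q=8μC, V=8.00V), C2(1μF, Q=12μC, V=12.00V), C3(5μF, Q=1μC, V=0.20V)
Op 1: CLOSE 1-3: Q_total=9.00, C_total=6.00, V=1.50; Q1=1.50, Q3=7.50; dissipated=25.350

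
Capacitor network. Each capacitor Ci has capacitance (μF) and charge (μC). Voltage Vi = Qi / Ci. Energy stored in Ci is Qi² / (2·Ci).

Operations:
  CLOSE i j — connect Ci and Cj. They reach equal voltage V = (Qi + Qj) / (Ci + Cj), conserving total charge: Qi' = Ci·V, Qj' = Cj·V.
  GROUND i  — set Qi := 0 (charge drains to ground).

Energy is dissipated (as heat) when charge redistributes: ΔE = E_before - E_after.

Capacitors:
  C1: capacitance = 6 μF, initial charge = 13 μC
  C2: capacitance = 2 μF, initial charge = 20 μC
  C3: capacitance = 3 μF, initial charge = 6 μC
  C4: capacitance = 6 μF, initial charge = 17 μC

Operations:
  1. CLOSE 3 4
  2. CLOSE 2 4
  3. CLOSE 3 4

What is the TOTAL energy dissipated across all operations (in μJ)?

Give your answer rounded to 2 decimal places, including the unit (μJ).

Initial: C1(6μF, Q=13μC, V=2.17V), C2(2μF, Q=20μC, V=10.00V), C3(3μF, Q=6μC, V=2.00V), C4(6μF, Q=17μC, V=2.83V)
Op 1: CLOSE 3-4: Q_total=23.00, C_total=9.00, V=2.56; Q3=7.67, Q4=15.33; dissipated=0.694
Op 2: CLOSE 2-4: Q_total=35.33, C_total=8.00, V=4.42; Q2=8.83, Q4=26.50; dissipated=41.565
Op 3: CLOSE 3-4: Q_total=34.17, C_total=9.00, V=3.80; Q3=11.39, Q4=22.78; dissipated=3.464
Total dissipated: 45.723 μJ

Answer: 45.72 μJ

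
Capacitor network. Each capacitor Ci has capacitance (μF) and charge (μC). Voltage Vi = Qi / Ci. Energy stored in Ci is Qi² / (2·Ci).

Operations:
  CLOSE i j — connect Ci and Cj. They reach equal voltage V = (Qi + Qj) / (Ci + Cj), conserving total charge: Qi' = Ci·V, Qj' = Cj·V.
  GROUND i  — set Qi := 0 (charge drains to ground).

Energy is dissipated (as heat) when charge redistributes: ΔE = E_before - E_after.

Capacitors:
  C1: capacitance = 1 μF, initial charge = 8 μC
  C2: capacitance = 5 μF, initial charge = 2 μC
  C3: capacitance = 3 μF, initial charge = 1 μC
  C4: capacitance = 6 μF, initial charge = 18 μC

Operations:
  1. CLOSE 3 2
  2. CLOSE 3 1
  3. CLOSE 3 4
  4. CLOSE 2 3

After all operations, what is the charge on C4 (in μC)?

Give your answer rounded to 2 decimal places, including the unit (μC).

Answer: 16.56 μC

Derivation:
Initial: C1(1μF, Q=8μC, V=8.00V), C2(5μF, Q=2μC, V=0.40V), C3(3μF, Q=1μC, V=0.33V), C4(6μF, Q=18μC, V=3.00V)
Op 1: CLOSE 3-2: Q_total=3.00, C_total=8.00, V=0.38; Q3=1.12, Q2=1.88; dissipated=0.004
Op 2: CLOSE 3-1: Q_total=9.12, C_total=4.00, V=2.28; Q3=6.84, Q1=2.28; dissipated=21.803
Op 3: CLOSE 3-4: Q_total=24.84, C_total=9.00, V=2.76; Q3=8.28, Q4=16.56; dissipated=0.517
Op 4: CLOSE 2-3: Q_total=10.16, C_total=8.00, V=1.27; Q2=6.35, Q3=3.81; dissipated=5.335
Final charges: Q1=2.28, Q2=6.35, Q3=3.81, Q4=16.56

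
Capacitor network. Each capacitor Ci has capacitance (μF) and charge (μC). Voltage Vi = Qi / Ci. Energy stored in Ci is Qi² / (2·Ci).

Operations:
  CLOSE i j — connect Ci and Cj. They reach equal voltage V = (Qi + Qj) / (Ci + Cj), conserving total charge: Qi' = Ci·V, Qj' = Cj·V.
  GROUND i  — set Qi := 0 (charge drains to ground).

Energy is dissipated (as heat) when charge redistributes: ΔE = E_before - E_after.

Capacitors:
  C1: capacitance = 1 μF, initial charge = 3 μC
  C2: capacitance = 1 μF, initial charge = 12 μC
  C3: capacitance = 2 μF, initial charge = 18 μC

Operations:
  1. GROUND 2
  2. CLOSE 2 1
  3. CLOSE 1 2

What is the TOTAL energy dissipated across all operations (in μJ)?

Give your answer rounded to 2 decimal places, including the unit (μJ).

Initial: C1(1μF, Q=3μC, V=3.00V), C2(1μF, Q=12μC, V=12.00V), C3(2μF, Q=18μC, V=9.00V)
Op 1: GROUND 2: Q2=0; energy lost=72.000
Op 2: CLOSE 2-1: Q_total=3.00, C_total=2.00, V=1.50; Q2=1.50, Q1=1.50; dissipated=2.250
Op 3: CLOSE 1-2: Q_total=3.00, C_total=2.00, V=1.50; Q1=1.50, Q2=1.50; dissipated=0.000
Total dissipated: 74.250 μJ

Answer: 74.25 μJ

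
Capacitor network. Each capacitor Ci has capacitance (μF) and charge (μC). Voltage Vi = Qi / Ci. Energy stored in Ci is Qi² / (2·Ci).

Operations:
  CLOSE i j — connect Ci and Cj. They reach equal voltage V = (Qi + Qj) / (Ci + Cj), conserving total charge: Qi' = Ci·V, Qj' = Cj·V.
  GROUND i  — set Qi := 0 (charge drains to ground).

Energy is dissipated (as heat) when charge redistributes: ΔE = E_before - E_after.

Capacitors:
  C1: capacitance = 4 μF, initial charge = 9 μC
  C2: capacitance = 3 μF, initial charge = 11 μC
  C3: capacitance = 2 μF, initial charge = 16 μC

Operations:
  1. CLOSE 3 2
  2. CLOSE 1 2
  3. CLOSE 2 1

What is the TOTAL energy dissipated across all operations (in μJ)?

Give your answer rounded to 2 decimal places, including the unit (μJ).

Initial: C1(4μF, Q=9μC, V=2.25V), C2(3μF, Q=11μC, V=3.67V), C3(2μF, Q=16μC, V=8.00V)
Op 1: CLOSE 3-2: Q_total=27.00, C_total=5.00, V=5.40; Q3=10.80, Q2=16.20; dissipated=11.267
Op 2: CLOSE 1-2: Q_total=25.20, C_total=7.00, V=3.60; Q1=14.40, Q2=10.80; dissipated=8.505
Op 3: CLOSE 2-1: Q_total=25.20, C_total=7.00, V=3.60; Q2=10.80, Q1=14.40; dissipated=0.000
Total dissipated: 19.772 μJ

Answer: 19.77 μJ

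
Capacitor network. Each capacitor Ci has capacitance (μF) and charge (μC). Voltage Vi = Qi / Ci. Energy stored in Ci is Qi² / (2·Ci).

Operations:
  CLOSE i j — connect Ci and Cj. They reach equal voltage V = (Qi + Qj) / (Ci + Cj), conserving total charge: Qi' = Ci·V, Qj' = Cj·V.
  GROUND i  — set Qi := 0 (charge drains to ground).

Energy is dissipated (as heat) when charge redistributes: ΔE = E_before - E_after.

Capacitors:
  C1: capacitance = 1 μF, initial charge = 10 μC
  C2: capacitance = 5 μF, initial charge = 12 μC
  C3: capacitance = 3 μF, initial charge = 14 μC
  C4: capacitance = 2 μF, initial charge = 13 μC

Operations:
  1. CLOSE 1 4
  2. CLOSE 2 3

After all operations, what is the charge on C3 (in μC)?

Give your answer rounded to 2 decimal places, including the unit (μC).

Initial: C1(1μF, Q=10μC, V=10.00V), C2(5μF, Q=12μC, V=2.40V), C3(3μF, Q=14μC, V=4.67V), C4(2μF, Q=13μC, V=6.50V)
Op 1: CLOSE 1-4: Q_total=23.00, C_total=3.00, V=7.67; Q1=7.67, Q4=15.33; dissipated=4.083
Op 2: CLOSE 2-3: Q_total=26.00, C_total=8.00, V=3.25; Q2=16.25, Q3=9.75; dissipated=4.817
Final charges: Q1=7.67, Q2=16.25, Q3=9.75, Q4=15.33

Answer: 9.75 μC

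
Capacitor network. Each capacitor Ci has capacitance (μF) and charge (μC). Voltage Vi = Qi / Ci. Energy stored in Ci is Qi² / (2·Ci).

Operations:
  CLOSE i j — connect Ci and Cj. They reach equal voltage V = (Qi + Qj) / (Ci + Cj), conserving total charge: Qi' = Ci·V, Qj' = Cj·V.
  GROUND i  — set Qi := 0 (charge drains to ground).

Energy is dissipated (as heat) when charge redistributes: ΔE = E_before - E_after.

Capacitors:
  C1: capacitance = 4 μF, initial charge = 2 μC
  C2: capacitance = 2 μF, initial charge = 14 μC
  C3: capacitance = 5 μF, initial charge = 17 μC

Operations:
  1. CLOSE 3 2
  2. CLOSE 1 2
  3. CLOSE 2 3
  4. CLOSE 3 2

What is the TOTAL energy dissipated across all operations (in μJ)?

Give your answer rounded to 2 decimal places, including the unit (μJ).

Initial: C1(4μF, Q=2μC, V=0.50V), C2(2μF, Q=14μC, V=7.00V), C3(5μF, Q=17μC, V=3.40V)
Op 1: CLOSE 3-2: Q_total=31.00, C_total=7.00, V=4.43; Q3=22.14, Q2=8.86; dissipated=9.257
Op 2: CLOSE 1-2: Q_total=10.86, C_total=6.00, V=1.81; Q1=7.24, Q2=3.62; dissipated=10.289
Op 3: CLOSE 2-3: Q_total=25.76, C_total=7.00, V=3.68; Q2=7.36, Q3=18.40; dissipated=4.900
Op 4: CLOSE 3-2: Q_total=25.76, C_total=7.00, V=3.68; Q3=18.40, Q2=7.36; dissipated=0.000
Total dissipated: 24.446 μJ

Answer: 24.45 μJ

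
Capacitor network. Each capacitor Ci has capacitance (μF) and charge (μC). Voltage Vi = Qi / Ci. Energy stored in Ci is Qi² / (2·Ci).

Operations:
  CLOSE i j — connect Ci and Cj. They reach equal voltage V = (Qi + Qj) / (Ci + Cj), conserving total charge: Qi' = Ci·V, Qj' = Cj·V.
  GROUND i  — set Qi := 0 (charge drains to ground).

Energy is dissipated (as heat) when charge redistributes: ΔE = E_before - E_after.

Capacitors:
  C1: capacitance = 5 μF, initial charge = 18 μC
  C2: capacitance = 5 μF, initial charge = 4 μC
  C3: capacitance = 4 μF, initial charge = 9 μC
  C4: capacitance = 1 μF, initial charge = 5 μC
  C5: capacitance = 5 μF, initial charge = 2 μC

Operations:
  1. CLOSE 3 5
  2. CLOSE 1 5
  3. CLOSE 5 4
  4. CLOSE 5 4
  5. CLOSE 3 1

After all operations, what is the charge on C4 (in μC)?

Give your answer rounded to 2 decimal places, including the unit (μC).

Answer: 2.84 μC

Derivation:
Initial: C1(5μF, Q=18μC, V=3.60V), C2(5μF, Q=4μC, V=0.80V), C3(4μF, Q=9μC, V=2.25V), C4(1μF, Q=5μC, V=5.00V), C5(5μF, Q=2μC, V=0.40V)
Op 1: CLOSE 3-5: Q_total=11.00, C_total=9.00, V=1.22; Q3=4.89, Q5=6.11; dissipated=3.803
Op 2: CLOSE 1-5: Q_total=24.11, C_total=10.00, V=2.41; Q1=12.06, Q5=12.06; dissipated=7.067
Op 3: CLOSE 5-4: Q_total=17.06, C_total=6.00, V=2.84; Q5=14.21, Q4=2.84; dissipated=2.793
Op 4: CLOSE 5-4: Q_total=17.06, C_total=6.00, V=2.84; Q5=14.21, Q4=2.84; dissipated=0.000
Op 5: CLOSE 3-1: Q_total=16.94, C_total=9.00, V=1.88; Q3=7.53, Q1=9.41; dissipated=1.571
Final charges: Q1=9.41, Q2=4.00, Q3=7.53, Q4=2.84, Q5=14.21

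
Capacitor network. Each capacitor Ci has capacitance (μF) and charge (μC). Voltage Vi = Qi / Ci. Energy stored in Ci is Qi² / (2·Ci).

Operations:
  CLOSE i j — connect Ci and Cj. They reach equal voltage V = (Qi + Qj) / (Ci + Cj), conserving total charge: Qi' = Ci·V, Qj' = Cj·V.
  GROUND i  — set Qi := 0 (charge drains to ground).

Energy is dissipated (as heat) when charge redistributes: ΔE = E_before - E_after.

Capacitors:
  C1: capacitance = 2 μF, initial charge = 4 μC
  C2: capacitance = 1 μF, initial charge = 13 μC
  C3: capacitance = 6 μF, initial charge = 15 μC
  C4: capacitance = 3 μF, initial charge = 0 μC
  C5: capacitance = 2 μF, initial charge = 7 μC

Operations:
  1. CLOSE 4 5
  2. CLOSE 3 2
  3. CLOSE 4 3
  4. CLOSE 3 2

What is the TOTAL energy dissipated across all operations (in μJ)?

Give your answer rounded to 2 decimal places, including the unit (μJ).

Initial: C1(2μF, Q=4μC, V=2.00V), C2(1μF, Q=13μC, V=13.00V), C3(6μF, Q=15μC, V=2.50V), C4(3μF, Q=0μC, V=0.00V), C5(2μF, Q=7μC, V=3.50V)
Op 1: CLOSE 4-5: Q_total=7.00, C_total=5.00, V=1.40; Q4=4.20, Q5=2.80; dissipated=7.350
Op 2: CLOSE 3-2: Q_total=28.00, C_total=7.00, V=4.00; Q3=24.00, Q2=4.00; dissipated=47.250
Op 3: CLOSE 4-3: Q_total=28.20, C_total=9.00, V=3.13; Q4=9.40, Q3=18.80; dissipated=6.760
Op 4: CLOSE 3-2: Q_total=22.80, C_total=7.00, V=3.26; Q3=19.54, Q2=3.26; dissipated=0.322
Total dissipated: 61.682 μJ

Answer: 61.68 μJ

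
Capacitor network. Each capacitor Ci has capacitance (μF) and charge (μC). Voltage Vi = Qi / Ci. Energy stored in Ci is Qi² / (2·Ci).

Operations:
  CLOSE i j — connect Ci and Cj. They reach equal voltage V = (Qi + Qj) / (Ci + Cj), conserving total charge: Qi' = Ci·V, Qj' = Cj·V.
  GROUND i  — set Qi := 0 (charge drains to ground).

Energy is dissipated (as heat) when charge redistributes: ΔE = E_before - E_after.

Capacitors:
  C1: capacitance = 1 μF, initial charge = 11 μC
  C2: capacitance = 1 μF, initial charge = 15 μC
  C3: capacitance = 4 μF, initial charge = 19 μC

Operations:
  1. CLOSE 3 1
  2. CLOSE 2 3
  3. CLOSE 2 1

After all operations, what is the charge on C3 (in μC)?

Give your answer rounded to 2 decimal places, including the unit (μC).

Answer: 31.20 μC

Derivation:
Initial: C1(1μF, Q=11μC, V=11.00V), C2(1μF, Q=15μC, V=15.00V), C3(4μF, Q=19μC, V=4.75V)
Op 1: CLOSE 3-1: Q_total=30.00, C_total=5.00, V=6.00; Q3=24.00, Q1=6.00; dissipated=15.625
Op 2: CLOSE 2-3: Q_total=39.00, C_total=5.00, V=7.80; Q2=7.80, Q3=31.20; dissipated=32.400
Op 3: CLOSE 2-1: Q_total=13.80, C_total=2.00, V=6.90; Q2=6.90, Q1=6.90; dissipated=0.810
Final charges: Q1=6.90, Q2=6.90, Q3=31.20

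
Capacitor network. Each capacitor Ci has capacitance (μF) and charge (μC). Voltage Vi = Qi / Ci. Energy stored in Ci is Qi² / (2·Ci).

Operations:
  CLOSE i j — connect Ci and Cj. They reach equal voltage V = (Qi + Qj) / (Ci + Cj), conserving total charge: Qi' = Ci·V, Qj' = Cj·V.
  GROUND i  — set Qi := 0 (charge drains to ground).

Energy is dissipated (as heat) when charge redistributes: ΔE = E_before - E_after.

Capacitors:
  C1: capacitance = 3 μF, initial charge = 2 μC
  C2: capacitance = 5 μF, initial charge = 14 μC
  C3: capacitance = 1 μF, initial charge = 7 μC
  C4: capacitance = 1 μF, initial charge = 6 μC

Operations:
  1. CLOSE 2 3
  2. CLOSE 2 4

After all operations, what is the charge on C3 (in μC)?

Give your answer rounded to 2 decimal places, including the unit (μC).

Initial: C1(3μF, Q=2μC, V=0.67V), C2(5μF, Q=14μC, V=2.80V), C3(1μF, Q=7μC, V=7.00V), C4(1μF, Q=6μC, V=6.00V)
Op 1: CLOSE 2-3: Q_total=21.00, C_total=6.00, V=3.50; Q2=17.50, Q3=3.50; dissipated=7.350
Op 2: CLOSE 2-4: Q_total=23.50, C_total=6.00, V=3.92; Q2=19.58, Q4=3.92; dissipated=2.604
Final charges: Q1=2.00, Q2=19.58, Q3=3.50, Q4=3.92

Answer: 3.50 μC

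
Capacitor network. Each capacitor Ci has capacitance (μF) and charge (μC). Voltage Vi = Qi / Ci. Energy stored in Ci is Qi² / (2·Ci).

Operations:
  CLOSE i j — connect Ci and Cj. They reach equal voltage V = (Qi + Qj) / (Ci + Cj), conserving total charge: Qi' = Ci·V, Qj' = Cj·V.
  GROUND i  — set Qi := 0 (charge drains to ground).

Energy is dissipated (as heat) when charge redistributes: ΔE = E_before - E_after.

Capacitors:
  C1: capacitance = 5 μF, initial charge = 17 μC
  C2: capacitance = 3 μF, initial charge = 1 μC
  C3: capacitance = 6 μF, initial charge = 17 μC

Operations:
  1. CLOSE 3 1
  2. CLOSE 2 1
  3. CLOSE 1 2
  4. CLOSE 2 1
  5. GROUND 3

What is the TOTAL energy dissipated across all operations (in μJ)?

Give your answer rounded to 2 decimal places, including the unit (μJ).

Answer: 36.23 μJ

Derivation:
Initial: C1(5μF, Q=17μC, V=3.40V), C2(3μF, Q=1μC, V=0.33V), C3(6μF, Q=17μC, V=2.83V)
Op 1: CLOSE 3-1: Q_total=34.00, C_total=11.00, V=3.09; Q3=18.55, Q1=15.45; dissipated=0.438
Op 2: CLOSE 2-1: Q_total=16.45, C_total=8.00, V=2.06; Q2=6.17, Q1=10.28; dissipated=7.129
Op 3: CLOSE 1-2: Q_total=16.45, C_total=8.00, V=2.06; Q1=10.28, Q2=6.17; dissipated=0.000
Op 4: CLOSE 2-1: Q_total=16.45, C_total=8.00, V=2.06; Q2=6.17, Q1=10.28; dissipated=0.000
Op 5: GROUND 3: Q3=0; energy lost=28.661
Total dissipated: 36.228 μJ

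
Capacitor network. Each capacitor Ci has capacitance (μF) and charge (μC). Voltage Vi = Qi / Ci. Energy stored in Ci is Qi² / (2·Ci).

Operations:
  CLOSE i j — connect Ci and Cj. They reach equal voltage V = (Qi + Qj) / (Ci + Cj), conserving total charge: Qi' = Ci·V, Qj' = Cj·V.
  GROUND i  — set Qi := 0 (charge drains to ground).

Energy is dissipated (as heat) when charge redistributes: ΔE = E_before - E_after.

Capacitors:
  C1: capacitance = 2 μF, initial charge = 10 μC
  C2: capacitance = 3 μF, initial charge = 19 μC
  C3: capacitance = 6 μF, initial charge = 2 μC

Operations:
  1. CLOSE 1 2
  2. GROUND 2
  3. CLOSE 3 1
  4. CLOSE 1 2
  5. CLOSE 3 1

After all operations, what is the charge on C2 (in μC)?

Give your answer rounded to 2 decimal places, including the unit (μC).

Initial: C1(2μF, Q=10μC, V=5.00V), C2(3μF, Q=19μC, V=6.33V), C3(6μF, Q=2μC, V=0.33V)
Op 1: CLOSE 1-2: Q_total=29.00, C_total=5.00, V=5.80; Q1=11.60, Q2=17.40; dissipated=1.067
Op 2: GROUND 2: Q2=0; energy lost=50.460
Op 3: CLOSE 3-1: Q_total=13.60, C_total=8.00, V=1.70; Q3=10.20, Q1=3.40; dissipated=22.413
Op 4: CLOSE 1-2: Q_total=3.40, C_total=5.00, V=0.68; Q1=1.36, Q2=2.04; dissipated=1.734
Op 5: CLOSE 3-1: Q_total=11.56, C_total=8.00, V=1.45; Q3=8.67, Q1=2.89; dissipated=0.780
Final charges: Q1=2.89, Q2=2.04, Q3=8.67

Answer: 2.04 μC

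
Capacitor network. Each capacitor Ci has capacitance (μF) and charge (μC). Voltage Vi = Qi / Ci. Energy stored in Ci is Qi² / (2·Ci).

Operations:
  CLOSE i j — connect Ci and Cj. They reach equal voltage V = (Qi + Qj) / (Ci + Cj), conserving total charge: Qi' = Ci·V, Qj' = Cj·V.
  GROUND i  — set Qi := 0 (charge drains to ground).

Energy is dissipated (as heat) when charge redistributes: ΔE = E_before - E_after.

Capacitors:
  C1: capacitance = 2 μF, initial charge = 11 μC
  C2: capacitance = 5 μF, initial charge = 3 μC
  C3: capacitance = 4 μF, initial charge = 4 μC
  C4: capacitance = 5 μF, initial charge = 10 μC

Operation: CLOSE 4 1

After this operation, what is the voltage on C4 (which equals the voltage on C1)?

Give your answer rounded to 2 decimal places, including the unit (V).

Initial: C1(2μF, Q=11μC, V=5.50V), C2(5μF, Q=3μC, V=0.60V), C3(4μF, Q=4μC, V=1.00V), C4(5μF, Q=10μC, V=2.00V)
Op 1: CLOSE 4-1: Q_total=21.00, C_total=7.00, V=3.00; Q4=15.00, Q1=6.00; dissipated=8.750

Answer: 3.00 V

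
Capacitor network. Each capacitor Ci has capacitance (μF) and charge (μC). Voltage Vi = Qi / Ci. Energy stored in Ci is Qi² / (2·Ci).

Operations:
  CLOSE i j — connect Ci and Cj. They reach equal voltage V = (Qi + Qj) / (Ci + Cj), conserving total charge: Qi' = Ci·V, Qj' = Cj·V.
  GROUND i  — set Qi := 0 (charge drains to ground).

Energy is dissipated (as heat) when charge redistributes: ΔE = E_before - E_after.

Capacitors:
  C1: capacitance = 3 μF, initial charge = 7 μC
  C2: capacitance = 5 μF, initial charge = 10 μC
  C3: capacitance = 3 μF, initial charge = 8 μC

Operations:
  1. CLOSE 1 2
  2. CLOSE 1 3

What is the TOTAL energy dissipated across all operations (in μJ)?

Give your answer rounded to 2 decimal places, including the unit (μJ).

Initial: C1(3μF, Q=7μC, V=2.33V), C2(5μF, Q=10μC, V=2.00V), C3(3μF, Q=8μC, V=2.67V)
Op 1: CLOSE 1-2: Q_total=17.00, C_total=8.00, V=2.12; Q1=6.38, Q2=10.62; dissipated=0.104
Op 2: CLOSE 1-3: Q_total=14.38, C_total=6.00, V=2.40; Q1=7.19, Q3=7.19; dissipated=0.220
Total dissipated: 0.324 μJ

Answer: 0.32 μJ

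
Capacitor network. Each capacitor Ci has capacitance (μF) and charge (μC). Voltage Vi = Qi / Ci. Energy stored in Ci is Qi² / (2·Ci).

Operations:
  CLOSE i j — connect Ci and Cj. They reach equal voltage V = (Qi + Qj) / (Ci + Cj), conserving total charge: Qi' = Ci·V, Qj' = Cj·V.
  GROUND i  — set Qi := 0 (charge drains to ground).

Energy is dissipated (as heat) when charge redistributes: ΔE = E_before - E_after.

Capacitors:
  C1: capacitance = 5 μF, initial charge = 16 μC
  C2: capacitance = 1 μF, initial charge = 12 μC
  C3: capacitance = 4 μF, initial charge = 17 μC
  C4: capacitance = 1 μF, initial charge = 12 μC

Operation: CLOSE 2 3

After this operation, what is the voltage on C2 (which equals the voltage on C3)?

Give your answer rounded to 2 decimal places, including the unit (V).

Initial: C1(5μF, Q=16μC, V=3.20V), C2(1μF, Q=12μC, V=12.00V), C3(4μF, Q=17μC, V=4.25V), C4(1μF, Q=12μC, V=12.00V)
Op 1: CLOSE 2-3: Q_total=29.00, C_total=5.00, V=5.80; Q2=5.80, Q3=23.20; dissipated=24.025

Answer: 5.80 V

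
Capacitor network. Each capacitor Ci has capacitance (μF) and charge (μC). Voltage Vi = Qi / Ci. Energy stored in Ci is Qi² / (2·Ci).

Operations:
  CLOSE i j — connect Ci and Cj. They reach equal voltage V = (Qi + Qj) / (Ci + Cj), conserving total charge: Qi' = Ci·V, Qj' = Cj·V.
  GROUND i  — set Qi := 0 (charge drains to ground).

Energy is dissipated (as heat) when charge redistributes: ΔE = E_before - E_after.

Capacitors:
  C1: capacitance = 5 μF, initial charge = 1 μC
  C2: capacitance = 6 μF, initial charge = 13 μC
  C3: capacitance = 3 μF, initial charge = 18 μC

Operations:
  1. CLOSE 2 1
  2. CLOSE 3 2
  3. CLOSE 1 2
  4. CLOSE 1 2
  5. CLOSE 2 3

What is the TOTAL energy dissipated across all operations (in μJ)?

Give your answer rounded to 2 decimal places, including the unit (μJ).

Initial: C1(5μF, Q=1μC, V=0.20V), C2(6μF, Q=13μC, V=2.17V), C3(3μF, Q=18μC, V=6.00V)
Op 1: CLOSE 2-1: Q_total=14.00, C_total=11.00, V=1.27; Q2=7.64, Q1=6.36; dissipated=5.274
Op 2: CLOSE 3-2: Q_total=25.64, C_total=9.00, V=2.85; Q3=8.55, Q2=17.09; dissipated=22.347
Op 3: CLOSE 1-2: Q_total=23.45, C_total=11.00, V=2.13; Q1=10.66, Q2=12.79; dissipated=3.386
Op 4: CLOSE 1-2: Q_total=23.45, C_total=11.00, V=2.13; Q1=10.66, Q2=12.79; dissipated=0.000
Op 5: CLOSE 2-3: Q_total=21.34, C_total=9.00, V=2.37; Q2=14.23, Q3=7.11; dissipated=0.513
Total dissipated: 31.520 μJ

Answer: 31.52 μJ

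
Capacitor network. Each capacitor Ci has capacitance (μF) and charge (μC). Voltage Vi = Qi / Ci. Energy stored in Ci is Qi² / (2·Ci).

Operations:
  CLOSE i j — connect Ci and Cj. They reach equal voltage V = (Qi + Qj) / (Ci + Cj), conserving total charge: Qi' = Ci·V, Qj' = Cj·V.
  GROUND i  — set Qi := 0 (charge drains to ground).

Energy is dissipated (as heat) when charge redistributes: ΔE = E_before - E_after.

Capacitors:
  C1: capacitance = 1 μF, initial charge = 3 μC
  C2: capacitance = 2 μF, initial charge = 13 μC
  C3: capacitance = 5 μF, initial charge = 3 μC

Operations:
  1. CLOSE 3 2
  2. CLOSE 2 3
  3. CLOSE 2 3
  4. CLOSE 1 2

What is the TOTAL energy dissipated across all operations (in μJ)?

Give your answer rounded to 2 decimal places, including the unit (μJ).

Initial: C1(1μF, Q=3μC, V=3.00V), C2(2μF, Q=13μC, V=6.50V), C3(5μF, Q=3μC, V=0.60V)
Op 1: CLOSE 3-2: Q_total=16.00, C_total=7.00, V=2.29; Q3=11.43, Q2=4.57; dissipated=24.864
Op 2: CLOSE 2-3: Q_total=16.00, C_total=7.00, V=2.29; Q2=4.57, Q3=11.43; dissipated=0.000
Op 3: CLOSE 2-3: Q_total=16.00, C_total=7.00, V=2.29; Q2=4.57, Q3=11.43; dissipated=0.000
Op 4: CLOSE 1-2: Q_total=7.57, C_total=3.00, V=2.52; Q1=2.52, Q2=5.05; dissipated=0.170
Total dissipated: 25.034 μJ

Answer: 25.03 μJ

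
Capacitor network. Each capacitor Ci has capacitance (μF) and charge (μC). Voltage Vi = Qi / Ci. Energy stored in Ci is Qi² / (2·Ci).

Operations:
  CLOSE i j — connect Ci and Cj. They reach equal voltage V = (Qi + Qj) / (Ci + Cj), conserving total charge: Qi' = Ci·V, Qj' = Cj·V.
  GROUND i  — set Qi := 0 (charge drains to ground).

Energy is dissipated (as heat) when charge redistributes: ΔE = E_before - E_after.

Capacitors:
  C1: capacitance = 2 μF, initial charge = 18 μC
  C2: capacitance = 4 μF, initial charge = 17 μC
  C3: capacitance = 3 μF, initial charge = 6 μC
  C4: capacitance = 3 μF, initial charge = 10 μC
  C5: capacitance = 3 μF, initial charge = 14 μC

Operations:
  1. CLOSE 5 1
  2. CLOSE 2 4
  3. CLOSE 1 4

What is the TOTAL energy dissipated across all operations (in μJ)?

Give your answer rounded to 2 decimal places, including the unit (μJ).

Initial: C1(2μF, Q=18μC, V=9.00V), C2(4μF, Q=17μC, V=4.25V), C3(3μF, Q=6μC, V=2.00V), C4(3μF, Q=10μC, V=3.33V), C5(3μF, Q=14μC, V=4.67V)
Op 1: CLOSE 5-1: Q_total=32.00, C_total=5.00, V=6.40; Q5=19.20, Q1=12.80; dissipated=11.267
Op 2: CLOSE 2-4: Q_total=27.00, C_total=7.00, V=3.86; Q2=15.43, Q4=11.57; dissipated=0.720
Op 3: CLOSE 1-4: Q_total=24.37, C_total=5.00, V=4.87; Q1=9.75, Q4=14.62; dissipated=3.880
Total dissipated: 15.867 μJ

Answer: 15.87 μJ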